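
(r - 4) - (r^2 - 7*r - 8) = -r^2 + 8*r + 4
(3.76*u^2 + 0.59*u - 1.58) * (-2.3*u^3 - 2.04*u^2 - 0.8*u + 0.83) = -8.648*u^5 - 9.0274*u^4 - 0.5776*u^3 + 5.872*u^2 + 1.7537*u - 1.3114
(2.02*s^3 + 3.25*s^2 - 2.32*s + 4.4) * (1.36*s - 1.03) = 2.7472*s^4 + 2.3394*s^3 - 6.5027*s^2 + 8.3736*s - 4.532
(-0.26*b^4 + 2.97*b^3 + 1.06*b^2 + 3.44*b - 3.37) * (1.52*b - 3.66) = -0.3952*b^5 + 5.466*b^4 - 9.259*b^3 + 1.3492*b^2 - 17.7128*b + 12.3342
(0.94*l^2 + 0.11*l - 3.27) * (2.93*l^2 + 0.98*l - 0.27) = 2.7542*l^4 + 1.2435*l^3 - 9.7271*l^2 - 3.2343*l + 0.8829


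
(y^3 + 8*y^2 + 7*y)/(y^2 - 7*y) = (y^2 + 8*y + 7)/(y - 7)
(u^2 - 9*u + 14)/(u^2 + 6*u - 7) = (u^2 - 9*u + 14)/(u^2 + 6*u - 7)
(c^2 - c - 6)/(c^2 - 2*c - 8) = (c - 3)/(c - 4)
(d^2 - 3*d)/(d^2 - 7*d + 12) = d/(d - 4)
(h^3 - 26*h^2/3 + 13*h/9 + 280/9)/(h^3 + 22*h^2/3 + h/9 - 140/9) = (3*h^2 - 31*h + 56)/(3*h^2 + 17*h - 28)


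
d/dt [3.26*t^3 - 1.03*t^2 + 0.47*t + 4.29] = 9.78*t^2 - 2.06*t + 0.47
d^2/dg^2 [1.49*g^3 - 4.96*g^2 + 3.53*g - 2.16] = 8.94*g - 9.92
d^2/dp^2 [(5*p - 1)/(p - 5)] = 48/(p - 5)^3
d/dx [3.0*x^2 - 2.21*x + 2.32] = 6.0*x - 2.21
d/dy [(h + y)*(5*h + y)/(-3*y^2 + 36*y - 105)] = 2*((h + y)*(5*h + y)*(y - 6) - (3*h + y)*(y^2 - 12*y + 35))/(3*(y^2 - 12*y + 35)^2)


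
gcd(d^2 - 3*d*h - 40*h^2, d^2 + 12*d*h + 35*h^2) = d + 5*h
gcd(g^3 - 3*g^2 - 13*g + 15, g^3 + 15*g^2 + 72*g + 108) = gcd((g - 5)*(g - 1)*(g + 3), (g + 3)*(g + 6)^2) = g + 3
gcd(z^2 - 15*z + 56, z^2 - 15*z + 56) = z^2 - 15*z + 56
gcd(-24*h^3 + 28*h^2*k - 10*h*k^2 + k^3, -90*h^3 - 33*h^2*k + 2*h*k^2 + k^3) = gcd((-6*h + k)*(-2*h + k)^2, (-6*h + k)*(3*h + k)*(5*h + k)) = 6*h - k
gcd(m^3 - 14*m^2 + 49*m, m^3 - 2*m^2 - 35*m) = m^2 - 7*m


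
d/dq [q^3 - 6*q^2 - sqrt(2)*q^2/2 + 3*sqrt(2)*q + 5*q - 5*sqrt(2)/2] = 3*q^2 - 12*q - sqrt(2)*q + 3*sqrt(2) + 5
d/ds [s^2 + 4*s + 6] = 2*s + 4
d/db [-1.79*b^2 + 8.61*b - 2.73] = 8.61 - 3.58*b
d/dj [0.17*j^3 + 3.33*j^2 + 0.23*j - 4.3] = 0.51*j^2 + 6.66*j + 0.23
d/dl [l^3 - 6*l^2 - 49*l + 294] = 3*l^2 - 12*l - 49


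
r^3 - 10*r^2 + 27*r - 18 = (r - 6)*(r - 3)*(r - 1)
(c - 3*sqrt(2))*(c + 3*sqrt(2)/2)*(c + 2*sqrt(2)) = c^3 + sqrt(2)*c^2/2 - 15*c - 18*sqrt(2)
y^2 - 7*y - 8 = (y - 8)*(y + 1)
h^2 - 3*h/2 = h*(h - 3/2)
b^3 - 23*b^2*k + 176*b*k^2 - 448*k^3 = (b - 8*k)^2*(b - 7*k)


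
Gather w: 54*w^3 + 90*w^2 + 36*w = 54*w^3 + 90*w^2 + 36*w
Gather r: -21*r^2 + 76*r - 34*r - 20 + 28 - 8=-21*r^2 + 42*r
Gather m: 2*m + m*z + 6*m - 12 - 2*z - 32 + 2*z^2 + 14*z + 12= m*(z + 8) + 2*z^2 + 12*z - 32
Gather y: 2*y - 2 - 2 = 2*y - 4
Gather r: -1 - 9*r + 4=3 - 9*r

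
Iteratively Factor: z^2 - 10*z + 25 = (z - 5)*(z - 5)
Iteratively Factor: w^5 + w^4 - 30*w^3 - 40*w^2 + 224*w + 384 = (w + 3)*(w^4 - 2*w^3 - 24*w^2 + 32*w + 128) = (w + 3)*(w + 4)*(w^3 - 6*w^2 + 32) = (w - 4)*(w + 3)*(w + 4)*(w^2 - 2*w - 8) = (w - 4)*(w + 2)*(w + 3)*(w + 4)*(w - 4)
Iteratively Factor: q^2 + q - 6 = (q - 2)*(q + 3)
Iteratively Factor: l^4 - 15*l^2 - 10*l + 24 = (l + 2)*(l^3 - 2*l^2 - 11*l + 12) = (l - 4)*(l + 2)*(l^2 + 2*l - 3) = (l - 4)*(l - 1)*(l + 2)*(l + 3)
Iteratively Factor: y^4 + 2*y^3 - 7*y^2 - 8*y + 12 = (y - 1)*(y^3 + 3*y^2 - 4*y - 12) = (y - 2)*(y - 1)*(y^2 + 5*y + 6) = (y - 2)*(y - 1)*(y + 2)*(y + 3)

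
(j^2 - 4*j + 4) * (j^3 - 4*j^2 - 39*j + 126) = j^5 - 8*j^4 - 19*j^3 + 266*j^2 - 660*j + 504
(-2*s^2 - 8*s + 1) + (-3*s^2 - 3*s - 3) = -5*s^2 - 11*s - 2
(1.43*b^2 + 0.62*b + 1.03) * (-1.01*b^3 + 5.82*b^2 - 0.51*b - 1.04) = -1.4443*b^5 + 7.6964*b^4 + 1.8388*b^3 + 4.1912*b^2 - 1.1701*b - 1.0712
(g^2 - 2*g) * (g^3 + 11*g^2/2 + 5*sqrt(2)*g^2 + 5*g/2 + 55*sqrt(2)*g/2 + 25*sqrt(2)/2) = g^5 + 7*g^4/2 + 5*sqrt(2)*g^4 - 17*g^3/2 + 35*sqrt(2)*g^3/2 - 85*sqrt(2)*g^2/2 - 5*g^2 - 25*sqrt(2)*g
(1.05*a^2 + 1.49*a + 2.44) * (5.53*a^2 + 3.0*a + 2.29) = 5.8065*a^4 + 11.3897*a^3 + 20.3677*a^2 + 10.7321*a + 5.5876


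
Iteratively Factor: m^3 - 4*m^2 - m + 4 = (m - 1)*(m^2 - 3*m - 4) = (m - 1)*(m + 1)*(m - 4)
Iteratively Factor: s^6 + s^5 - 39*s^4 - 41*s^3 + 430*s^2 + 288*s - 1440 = (s + 4)*(s^5 - 3*s^4 - 27*s^3 + 67*s^2 + 162*s - 360) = (s + 4)^2*(s^4 - 7*s^3 + s^2 + 63*s - 90) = (s - 2)*(s + 4)^2*(s^3 - 5*s^2 - 9*s + 45) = (s - 2)*(s + 3)*(s + 4)^2*(s^2 - 8*s + 15) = (s - 3)*(s - 2)*(s + 3)*(s + 4)^2*(s - 5)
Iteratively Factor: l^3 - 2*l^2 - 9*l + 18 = (l - 2)*(l^2 - 9) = (l - 3)*(l - 2)*(l + 3)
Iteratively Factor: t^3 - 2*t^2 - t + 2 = (t - 1)*(t^2 - t - 2) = (t - 1)*(t + 1)*(t - 2)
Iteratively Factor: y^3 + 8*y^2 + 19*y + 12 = (y + 4)*(y^2 + 4*y + 3) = (y + 1)*(y + 4)*(y + 3)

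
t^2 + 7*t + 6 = (t + 1)*(t + 6)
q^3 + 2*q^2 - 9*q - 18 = (q - 3)*(q + 2)*(q + 3)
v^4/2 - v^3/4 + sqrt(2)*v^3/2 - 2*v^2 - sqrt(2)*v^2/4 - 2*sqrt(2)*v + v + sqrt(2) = (v/2 + 1)*(v - 2)*(v - 1/2)*(v + sqrt(2))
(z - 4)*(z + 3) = z^2 - z - 12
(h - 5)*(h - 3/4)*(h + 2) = h^3 - 15*h^2/4 - 31*h/4 + 15/2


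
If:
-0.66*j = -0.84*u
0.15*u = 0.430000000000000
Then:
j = 3.65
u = 2.87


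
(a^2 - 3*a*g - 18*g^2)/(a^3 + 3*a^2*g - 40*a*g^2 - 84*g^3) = (a + 3*g)/(a^2 + 9*a*g + 14*g^2)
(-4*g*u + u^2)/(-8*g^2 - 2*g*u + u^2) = u/(2*g + u)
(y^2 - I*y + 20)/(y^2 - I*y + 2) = (y^2 - I*y + 20)/(y^2 - I*y + 2)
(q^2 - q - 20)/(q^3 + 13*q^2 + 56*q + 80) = (q - 5)/(q^2 + 9*q + 20)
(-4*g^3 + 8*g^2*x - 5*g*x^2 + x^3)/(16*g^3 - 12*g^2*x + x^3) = (-g + x)/(4*g + x)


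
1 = 1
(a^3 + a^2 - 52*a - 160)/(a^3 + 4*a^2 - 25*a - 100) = (a - 8)/(a - 5)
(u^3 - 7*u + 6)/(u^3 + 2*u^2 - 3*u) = (u - 2)/u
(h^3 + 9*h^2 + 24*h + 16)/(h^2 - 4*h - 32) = (h^2 + 5*h + 4)/(h - 8)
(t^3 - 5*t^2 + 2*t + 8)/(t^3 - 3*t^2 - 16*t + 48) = (t^2 - t - 2)/(t^2 + t - 12)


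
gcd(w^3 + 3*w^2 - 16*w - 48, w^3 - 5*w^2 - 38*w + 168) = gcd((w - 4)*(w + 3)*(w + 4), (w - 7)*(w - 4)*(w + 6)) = w - 4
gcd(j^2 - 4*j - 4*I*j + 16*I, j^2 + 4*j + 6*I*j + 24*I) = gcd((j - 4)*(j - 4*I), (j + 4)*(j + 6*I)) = 1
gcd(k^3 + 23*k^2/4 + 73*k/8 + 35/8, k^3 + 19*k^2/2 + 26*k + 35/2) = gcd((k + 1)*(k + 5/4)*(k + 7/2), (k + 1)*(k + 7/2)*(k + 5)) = k^2 + 9*k/2 + 7/2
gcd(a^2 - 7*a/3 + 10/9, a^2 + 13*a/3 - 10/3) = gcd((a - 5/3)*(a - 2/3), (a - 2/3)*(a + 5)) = a - 2/3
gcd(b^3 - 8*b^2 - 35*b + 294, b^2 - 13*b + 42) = b - 7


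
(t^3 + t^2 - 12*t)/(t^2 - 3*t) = t + 4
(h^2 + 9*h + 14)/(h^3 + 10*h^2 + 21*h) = (h + 2)/(h*(h + 3))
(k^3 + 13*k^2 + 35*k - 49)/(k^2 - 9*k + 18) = (k^3 + 13*k^2 + 35*k - 49)/(k^2 - 9*k + 18)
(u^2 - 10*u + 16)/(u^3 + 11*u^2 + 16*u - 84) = (u - 8)/(u^2 + 13*u + 42)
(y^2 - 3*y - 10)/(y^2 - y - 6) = (y - 5)/(y - 3)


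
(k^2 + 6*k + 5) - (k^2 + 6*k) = 5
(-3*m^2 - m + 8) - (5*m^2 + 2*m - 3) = -8*m^2 - 3*m + 11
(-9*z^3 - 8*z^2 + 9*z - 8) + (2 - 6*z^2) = -9*z^3 - 14*z^2 + 9*z - 6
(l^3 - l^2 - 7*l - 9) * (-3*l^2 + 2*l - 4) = -3*l^5 + 5*l^4 + 15*l^3 + 17*l^2 + 10*l + 36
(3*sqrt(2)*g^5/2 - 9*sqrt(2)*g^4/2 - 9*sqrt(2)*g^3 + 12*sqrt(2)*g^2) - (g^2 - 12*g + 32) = 3*sqrt(2)*g^5/2 - 9*sqrt(2)*g^4/2 - 9*sqrt(2)*g^3 - g^2 + 12*sqrt(2)*g^2 + 12*g - 32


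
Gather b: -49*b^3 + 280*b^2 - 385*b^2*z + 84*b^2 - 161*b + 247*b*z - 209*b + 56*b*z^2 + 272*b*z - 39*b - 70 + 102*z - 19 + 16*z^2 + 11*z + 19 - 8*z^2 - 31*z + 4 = -49*b^3 + b^2*(364 - 385*z) + b*(56*z^2 + 519*z - 409) + 8*z^2 + 82*z - 66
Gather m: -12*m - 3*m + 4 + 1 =5 - 15*m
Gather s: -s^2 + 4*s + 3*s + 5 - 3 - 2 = -s^2 + 7*s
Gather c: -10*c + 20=20 - 10*c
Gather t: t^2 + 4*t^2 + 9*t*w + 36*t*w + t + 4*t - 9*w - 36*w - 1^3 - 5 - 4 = 5*t^2 + t*(45*w + 5) - 45*w - 10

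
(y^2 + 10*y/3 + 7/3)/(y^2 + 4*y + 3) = (y + 7/3)/(y + 3)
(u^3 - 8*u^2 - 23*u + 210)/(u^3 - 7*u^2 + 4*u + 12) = (u^2 - 2*u - 35)/(u^2 - u - 2)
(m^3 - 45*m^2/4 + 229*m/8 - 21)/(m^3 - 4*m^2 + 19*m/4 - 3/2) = (4*m^2 - 39*m + 56)/(2*(2*m^2 - 5*m + 2))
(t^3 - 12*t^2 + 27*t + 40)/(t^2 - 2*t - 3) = (t^2 - 13*t + 40)/(t - 3)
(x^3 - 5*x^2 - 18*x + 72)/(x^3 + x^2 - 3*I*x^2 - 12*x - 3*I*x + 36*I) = (x - 6)/(x - 3*I)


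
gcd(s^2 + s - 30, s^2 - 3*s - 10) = s - 5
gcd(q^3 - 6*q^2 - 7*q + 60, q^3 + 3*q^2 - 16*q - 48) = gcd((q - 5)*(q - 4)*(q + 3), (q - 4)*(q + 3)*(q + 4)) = q^2 - q - 12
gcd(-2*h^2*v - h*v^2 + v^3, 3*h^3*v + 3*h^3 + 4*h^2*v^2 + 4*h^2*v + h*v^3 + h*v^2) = h + v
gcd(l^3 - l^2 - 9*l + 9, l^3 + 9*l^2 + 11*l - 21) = l^2 + 2*l - 3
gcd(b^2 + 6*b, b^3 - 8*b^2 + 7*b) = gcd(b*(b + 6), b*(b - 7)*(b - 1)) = b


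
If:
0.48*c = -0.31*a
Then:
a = -1.54838709677419*c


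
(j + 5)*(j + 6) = j^2 + 11*j + 30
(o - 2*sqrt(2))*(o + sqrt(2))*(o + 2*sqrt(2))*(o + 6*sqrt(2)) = o^4 + 7*sqrt(2)*o^3 + 4*o^2 - 56*sqrt(2)*o - 96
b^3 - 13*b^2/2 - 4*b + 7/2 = (b - 7)*(b - 1/2)*(b + 1)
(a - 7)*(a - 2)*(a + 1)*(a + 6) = a^4 - 2*a^3 - 43*a^2 + 44*a + 84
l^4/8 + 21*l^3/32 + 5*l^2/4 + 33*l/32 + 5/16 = (l/4 + 1/2)*(l/2 + 1/2)*(l + 1)*(l + 5/4)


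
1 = 1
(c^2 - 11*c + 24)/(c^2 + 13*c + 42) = (c^2 - 11*c + 24)/(c^2 + 13*c + 42)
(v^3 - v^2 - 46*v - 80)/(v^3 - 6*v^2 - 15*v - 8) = (v^2 + 7*v + 10)/(v^2 + 2*v + 1)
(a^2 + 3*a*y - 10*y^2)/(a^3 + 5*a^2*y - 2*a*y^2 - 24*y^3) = (a + 5*y)/(a^2 + 7*a*y + 12*y^2)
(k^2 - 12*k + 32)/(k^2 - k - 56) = (k - 4)/(k + 7)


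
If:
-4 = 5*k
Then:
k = -4/5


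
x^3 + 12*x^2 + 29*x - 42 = (x - 1)*(x + 6)*(x + 7)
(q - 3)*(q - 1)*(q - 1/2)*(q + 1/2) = q^4 - 4*q^3 + 11*q^2/4 + q - 3/4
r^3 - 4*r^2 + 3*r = r*(r - 3)*(r - 1)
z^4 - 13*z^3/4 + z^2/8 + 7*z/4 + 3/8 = (z - 3)*(z - 1)*(z + 1/4)*(z + 1/2)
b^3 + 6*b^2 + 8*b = b*(b + 2)*(b + 4)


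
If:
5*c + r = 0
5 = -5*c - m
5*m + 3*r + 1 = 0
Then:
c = -3/5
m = -2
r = 3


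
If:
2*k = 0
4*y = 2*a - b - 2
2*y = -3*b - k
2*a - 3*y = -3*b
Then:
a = 3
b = -4/5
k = 0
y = 6/5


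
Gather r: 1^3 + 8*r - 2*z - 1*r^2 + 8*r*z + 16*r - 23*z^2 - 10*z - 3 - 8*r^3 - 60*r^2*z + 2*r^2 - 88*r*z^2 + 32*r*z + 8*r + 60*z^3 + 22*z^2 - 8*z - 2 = -8*r^3 + r^2*(1 - 60*z) + r*(-88*z^2 + 40*z + 32) + 60*z^3 - z^2 - 20*z - 4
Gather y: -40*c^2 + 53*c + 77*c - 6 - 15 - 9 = -40*c^2 + 130*c - 30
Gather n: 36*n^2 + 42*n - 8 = 36*n^2 + 42*n - 8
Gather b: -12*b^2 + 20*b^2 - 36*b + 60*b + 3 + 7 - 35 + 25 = 8*b^2 + 24*b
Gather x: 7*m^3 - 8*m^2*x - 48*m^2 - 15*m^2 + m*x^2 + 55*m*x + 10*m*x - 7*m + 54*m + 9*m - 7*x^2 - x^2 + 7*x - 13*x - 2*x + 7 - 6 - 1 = 7*m^3 - 63*m^2 + 56*m + x^2*(m - 8) + x*(-8*m^2 + 65*m - 8)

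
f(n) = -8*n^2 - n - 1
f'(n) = -16*n - 1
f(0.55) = -3.97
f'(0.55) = -9.80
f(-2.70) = -56.62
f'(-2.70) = 42.20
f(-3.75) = -109.75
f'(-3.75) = 59.00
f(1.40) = -18.08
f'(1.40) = -23.40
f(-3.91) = -119.39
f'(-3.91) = 61.56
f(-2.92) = -66.29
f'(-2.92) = 45.72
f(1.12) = -12.16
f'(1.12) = -18.92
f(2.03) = -36.00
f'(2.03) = -33.48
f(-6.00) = -283.00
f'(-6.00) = 95.00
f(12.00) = -1165.00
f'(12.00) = -193.00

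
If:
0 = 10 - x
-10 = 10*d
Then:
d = -1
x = 10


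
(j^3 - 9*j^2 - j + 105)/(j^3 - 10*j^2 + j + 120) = (j - 7)/(j - 8)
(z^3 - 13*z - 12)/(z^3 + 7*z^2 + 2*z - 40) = (z^3 - 13*z - 12)/(z^3 + 7*z^2 + 2*z - 40)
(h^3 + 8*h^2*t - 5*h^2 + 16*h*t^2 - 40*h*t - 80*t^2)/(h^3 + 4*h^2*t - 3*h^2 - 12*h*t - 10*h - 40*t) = (h + 4*t)/(h + 2)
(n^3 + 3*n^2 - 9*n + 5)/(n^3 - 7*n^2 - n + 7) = (n^2 + 4*n - 5)/(n^2 - 6*n - 7)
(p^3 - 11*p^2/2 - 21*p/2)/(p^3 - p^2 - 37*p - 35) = p*(2*p + 3)/(2*(p^2 + 6*p + 5))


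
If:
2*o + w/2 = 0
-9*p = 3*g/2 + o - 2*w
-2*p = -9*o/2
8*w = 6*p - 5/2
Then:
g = -15/14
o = 5/91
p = 45/364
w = -20/91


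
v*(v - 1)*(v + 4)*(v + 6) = v^4 + 9*v^3 + 14*v^2 - 24*v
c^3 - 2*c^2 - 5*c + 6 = (c - 3)*(c - 1)*(c + 2)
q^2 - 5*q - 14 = (q - 7)*(q + 2)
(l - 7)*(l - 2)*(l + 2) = l^3 - 7*l^2 - 4*l + 28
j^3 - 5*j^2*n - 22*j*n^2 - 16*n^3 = (j - 8*n)*(j + n)*(j + 2*n)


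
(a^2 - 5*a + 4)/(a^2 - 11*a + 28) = (a - 1)/(a - 7)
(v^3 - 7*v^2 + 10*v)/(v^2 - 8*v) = (v^2 - 7*v + 10)/(v - 8)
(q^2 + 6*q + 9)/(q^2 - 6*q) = (q^2 + 6*q + 9)/(q*(q - 6))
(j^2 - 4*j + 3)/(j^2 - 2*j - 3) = (j - 1)/(j + 1)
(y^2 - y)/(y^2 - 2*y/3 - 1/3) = 3*y/(3*y + 1)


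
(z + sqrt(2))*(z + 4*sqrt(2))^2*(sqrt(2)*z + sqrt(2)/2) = sqrt(2)*z^4 + sqrt(2)*z^3/2 + 18*z^3 + 9*z^2 + 48*sqrt(2)*z^2 + 24*sqrt(2)*z + 64*z + 32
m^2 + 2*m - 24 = (m - 4)*(m + 6)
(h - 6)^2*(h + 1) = h^3 - 11*h^2 + 24*h + 36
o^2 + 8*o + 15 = (o + 3)*(o + 5)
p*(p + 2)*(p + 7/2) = p^3 + 11*p^2/2 + 7*p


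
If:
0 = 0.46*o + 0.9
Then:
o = -1.96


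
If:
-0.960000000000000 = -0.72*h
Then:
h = 1.33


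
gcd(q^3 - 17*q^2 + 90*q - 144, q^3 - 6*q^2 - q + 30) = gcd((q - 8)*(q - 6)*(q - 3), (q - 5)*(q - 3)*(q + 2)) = q - 3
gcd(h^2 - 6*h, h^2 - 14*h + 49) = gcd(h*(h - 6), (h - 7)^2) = 1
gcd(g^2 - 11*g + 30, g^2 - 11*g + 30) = g^2 - 11*g + 30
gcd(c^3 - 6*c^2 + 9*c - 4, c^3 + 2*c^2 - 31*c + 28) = c^2 - 5*c + 4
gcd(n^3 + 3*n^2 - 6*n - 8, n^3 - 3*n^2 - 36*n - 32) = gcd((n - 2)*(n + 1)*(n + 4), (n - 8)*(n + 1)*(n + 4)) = n^2 + 5*n + 4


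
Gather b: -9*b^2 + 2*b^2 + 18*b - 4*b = -7*b^2 + 14*b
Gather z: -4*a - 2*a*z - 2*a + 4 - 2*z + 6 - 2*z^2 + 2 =-6*a - 2*z^2 + z*(-2*a - 2) + 12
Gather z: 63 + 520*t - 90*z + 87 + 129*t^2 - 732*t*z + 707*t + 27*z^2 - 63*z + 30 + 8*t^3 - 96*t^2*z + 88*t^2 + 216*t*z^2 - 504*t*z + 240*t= 8*t^3 + 217*t^2 + 1467*t + z^2*(216*t + 27) + z*(-96*t^2 - 1236*t - 153) + 180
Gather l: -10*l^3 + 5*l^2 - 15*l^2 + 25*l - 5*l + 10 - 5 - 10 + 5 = -10*l^3 - 10*l^2 + 20*l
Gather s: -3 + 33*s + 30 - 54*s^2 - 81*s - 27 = -54*s^2 - 48*s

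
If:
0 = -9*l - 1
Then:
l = -1/9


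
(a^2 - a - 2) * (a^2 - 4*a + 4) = a^4 - 5*a^3 + 6*a^2 + 4*a - 8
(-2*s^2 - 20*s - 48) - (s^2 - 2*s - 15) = -3*s^2 - 18*s - 33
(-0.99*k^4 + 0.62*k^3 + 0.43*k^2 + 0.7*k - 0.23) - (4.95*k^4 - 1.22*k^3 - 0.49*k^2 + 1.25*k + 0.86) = -5.94*k^4 + 1.84*k^3 + 0.92*k^2 - 0.55*k - 1.09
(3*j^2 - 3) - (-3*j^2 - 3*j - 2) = 6*j^2 + 3*j - 1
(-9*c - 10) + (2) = -9*c - 8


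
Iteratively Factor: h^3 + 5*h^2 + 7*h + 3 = (h + 1)*(h^2 + 4*h + 3) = (h + 1)*(h + 3)*(h + 1)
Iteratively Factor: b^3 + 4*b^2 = (b)*(b^2 + 4*b) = b*(b + 4)*(b)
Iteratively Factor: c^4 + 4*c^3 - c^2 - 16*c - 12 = (c + 1)*(c^3 + 3*c^2 - 4*c - 12) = (c - 2)*(c + 1)*(c^2 + 5*c + 6) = (c - 2)*(c + 1)*(c + 2)*(c + 3)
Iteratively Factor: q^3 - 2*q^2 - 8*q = (q - 4)*(q^2 + 2*q) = (q - 4)*(q + 2)*(q)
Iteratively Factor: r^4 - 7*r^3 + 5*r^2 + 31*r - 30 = (r - 3)*(r^3 - 4*r^2 - 7*r + 10) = (r - 5)*(r - 3)*(r^2 + r - 2) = (r - 5)*(r - 3)*(r + 2)*(r - 1)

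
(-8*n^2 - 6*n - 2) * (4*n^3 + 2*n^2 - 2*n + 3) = -32*n^5 - 40*n^4 - 4*n^3 - 16*n^2 - 14*n - 6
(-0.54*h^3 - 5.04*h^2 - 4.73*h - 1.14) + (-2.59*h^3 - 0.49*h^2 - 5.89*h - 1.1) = -3.13*h^3 - 5.53*h^2 - 10.62*h - 2.24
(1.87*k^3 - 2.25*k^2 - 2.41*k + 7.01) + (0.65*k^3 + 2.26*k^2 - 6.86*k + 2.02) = 2.52*k^3 + 0.00999999999999979*k^2 - 9.27*k + 9.03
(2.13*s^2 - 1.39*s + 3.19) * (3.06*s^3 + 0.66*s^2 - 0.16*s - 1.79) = 6.5178*s^5 - 2.8476*s^4 + 8.5032*s^3 - 1.4849*s^2 + 1.9777*s - 5.7101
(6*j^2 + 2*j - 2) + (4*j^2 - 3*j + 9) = 10*j^2 - j + 7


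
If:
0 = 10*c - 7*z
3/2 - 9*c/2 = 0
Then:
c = 1/3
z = 10/21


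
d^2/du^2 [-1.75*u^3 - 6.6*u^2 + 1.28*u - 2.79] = -10.5*u - 13.2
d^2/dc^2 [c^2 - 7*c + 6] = 2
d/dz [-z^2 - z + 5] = -2*z - 1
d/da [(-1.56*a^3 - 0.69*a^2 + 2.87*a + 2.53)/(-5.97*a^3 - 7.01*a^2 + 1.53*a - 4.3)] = (-3.5527136788005e-15*a^5 + 6.81629999999999*a^4 + 29.4942*a^3 + 84.4993*a^2 + 41.4046*a - 16.2119)/(35.6409*a^6 + 83.6994*a^5 + 30.8719*a^4 + 29.8914*a^3 + 62.6269*a^2 - 13.158*a + 18.49)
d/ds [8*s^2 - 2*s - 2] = 16*s - 2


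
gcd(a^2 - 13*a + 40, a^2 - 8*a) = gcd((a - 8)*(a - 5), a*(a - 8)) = a - 8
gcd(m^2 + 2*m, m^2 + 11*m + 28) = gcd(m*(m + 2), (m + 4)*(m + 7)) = 1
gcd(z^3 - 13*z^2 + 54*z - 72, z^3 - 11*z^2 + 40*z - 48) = z^2 - 7*z + 12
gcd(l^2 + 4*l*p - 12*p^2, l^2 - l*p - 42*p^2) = l + 6*p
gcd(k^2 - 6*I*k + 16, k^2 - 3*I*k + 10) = k + 2*I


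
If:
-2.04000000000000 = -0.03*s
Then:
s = 68.00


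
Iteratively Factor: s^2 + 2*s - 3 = (s + 3)*(s - 1)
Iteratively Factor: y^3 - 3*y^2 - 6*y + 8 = (y - 4)*(y^2 + y - 2) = (y - 4)*(y - 1)*(y + 2)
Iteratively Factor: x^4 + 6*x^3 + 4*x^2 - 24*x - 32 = (x + 4)*(x^3 + 2*x^2 - 4*x - 8) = (x - 2)*(x + 4)*(x^2 + 4*x + 4) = (x - 2)*(x + 2)*(x + 4)*(x + 2)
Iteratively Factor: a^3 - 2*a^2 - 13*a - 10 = (a - 5)*(a^2 + 3*a + 2) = (a - 5)*(a + 2)*(a + 1)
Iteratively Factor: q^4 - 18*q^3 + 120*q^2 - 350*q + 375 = (q - 5)*(q^3 - 13*q^2 + 55*q - 75) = (q - 5)^2*(q^2 - 8*q + 15) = (q - 5)^2*(q - 3)*(q - 5)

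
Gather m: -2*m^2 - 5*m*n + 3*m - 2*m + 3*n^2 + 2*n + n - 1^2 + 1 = -2*m^2 + m*(1 - 5*n) + 3*n^2 + 3*n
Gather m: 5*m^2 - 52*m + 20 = 5*m^2 - 52*m + 20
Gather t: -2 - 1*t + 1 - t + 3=2 - 2*t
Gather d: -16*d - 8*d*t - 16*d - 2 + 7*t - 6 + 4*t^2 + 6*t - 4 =d*(-8*t - 32) + 4*t^2 + 13*t - 12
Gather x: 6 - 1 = 5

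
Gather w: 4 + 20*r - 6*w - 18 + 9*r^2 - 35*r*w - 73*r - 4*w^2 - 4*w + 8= 9*r^2 - 53*r - 4*w^2 + w*(-35*r - 10) - 6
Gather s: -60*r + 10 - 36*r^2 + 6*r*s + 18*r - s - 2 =-36*r^2 - 42*r + s*(6*r - 1) + 8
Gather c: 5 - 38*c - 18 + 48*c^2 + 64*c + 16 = 48*c^2 + 26*c + 3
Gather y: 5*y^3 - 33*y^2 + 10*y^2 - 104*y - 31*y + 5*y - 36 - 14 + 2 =5*y^3 - 23*y^2 - 130*y - 48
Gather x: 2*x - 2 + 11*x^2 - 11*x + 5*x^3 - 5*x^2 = 5*x^3 + 6*x^2 - 9*x - 2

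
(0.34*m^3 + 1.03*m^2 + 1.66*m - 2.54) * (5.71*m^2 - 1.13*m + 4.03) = 1.9414*m^5 + 5.4971*m^4 + 9.6849*m^3 - 12.2283*m^2 + 9.56*m - 10.2362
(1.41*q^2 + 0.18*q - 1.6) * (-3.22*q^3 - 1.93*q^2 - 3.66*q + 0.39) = -4.5402*q^5 - 3.3009*q^4 - 0.355999999999999*q^3 + 2.9791*q^2 + 5.9262*q - 0.624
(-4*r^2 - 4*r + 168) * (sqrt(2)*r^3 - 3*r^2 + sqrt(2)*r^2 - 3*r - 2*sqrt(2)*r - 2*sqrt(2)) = -4*sqrt(2)*r^5 - 8*sqrt(2)*r^4 + 12*r^4 + 24*r^3 + 172*sqrt(2)*r^3 - 492*r^2 + 184*sqrt(2)*r^2 - 504*r - 328*sqrt(2)*r - 336*sqrt(2)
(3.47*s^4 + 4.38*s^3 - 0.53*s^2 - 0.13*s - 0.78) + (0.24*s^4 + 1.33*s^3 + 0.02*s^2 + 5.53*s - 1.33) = 3.71*s^4 + 5.71*s^3 - 0.51*s^2 + 5.4*s - 2.11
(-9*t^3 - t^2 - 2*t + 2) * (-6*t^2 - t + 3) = 54*t^5 + 15*t^4 - 14*t^3 - 13*t^2 - 8*t + 6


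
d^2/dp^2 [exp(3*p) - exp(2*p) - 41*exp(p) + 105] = (9*exp(2*p) - 4*exp(p) - 41)*exp(p)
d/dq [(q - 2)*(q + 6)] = 2*q + 4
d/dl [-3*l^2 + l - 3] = 1 - 6*l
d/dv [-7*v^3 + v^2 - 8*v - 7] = -21*v^2 + 2*v - 8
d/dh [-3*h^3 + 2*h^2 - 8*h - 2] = -9*h^2 + 4*h - 8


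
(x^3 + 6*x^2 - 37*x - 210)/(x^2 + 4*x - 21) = (x^2 - x - 30)/(x - 3)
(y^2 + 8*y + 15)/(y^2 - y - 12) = (y + 5)/(y - 4)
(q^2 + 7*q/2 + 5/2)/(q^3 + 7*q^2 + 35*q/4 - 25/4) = 2*(q + 1)/(2*q^2 + 9*q - 5)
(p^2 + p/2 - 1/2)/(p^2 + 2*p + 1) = (p - 1/2)/(p + 1)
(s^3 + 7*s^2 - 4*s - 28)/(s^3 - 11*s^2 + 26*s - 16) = (s^2 + 9*s + 14)/(s^2 - 9*s + 8)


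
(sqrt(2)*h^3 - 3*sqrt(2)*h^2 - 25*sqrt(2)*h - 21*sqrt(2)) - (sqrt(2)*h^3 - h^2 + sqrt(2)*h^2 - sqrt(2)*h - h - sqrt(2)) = -4*sqrt(2)*h^2 + h^2 - 24*sqrt(2)*h + h - 20*sqrt(2)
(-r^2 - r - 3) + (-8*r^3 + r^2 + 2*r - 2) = -8*r^3 + r - 5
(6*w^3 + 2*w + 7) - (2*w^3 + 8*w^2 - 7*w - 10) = 4*w^3 - 8*w^2 + 9*w + 17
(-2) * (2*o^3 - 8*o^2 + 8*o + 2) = -4*o^3 + 16*o^2 - 16*o - 4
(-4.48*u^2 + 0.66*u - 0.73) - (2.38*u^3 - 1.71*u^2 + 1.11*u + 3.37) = -2.38*u^3 - 2.77*u^2 - 0.45*u - 4.1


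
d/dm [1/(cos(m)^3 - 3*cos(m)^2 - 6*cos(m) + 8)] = 3*(cos(m)^2 - 2*cos(m) - 2)*sin(m)/(cos(m)^3 - 3*cos(m)^2 - 6*cos(m) + 8)^2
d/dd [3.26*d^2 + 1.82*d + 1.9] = 6.52*d + 1.82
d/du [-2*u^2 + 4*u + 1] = 4 - 4*u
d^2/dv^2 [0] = 0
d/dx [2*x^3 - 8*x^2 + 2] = 2*x*(3*x - 8)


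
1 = 1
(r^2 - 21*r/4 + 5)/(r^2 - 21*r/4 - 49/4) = (-4*r^2 + 21*r - 20)/(-4*r^2 + 21*r + 49)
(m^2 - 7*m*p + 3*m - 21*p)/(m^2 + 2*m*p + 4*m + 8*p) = (m^2 - 7*m*p + 3*m - 21*p)/(m^2 + 2*m*p + 4*m + 8*p)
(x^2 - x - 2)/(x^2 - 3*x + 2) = (x + 1)/(x - 1)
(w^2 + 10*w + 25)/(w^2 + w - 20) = (w + 5)/(w - 4)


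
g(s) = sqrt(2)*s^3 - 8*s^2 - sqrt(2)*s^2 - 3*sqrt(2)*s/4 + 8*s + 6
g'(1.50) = -11.76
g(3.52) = -24.54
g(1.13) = 3.86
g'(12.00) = 391.94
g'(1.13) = -8.92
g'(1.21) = -9.63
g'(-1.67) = 50.22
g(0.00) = 6.00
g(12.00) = 1177.39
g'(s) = 3*sqrt(2)*s^2 - 16*s - 2*sqrt(2)*s - 3*sqrt(2)/4 + 8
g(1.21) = 3.12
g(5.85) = 7.55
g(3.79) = -25.94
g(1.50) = 0.00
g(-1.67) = -38.43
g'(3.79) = -3.48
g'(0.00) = 6.94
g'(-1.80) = 54.58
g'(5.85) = 41.99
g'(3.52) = -6.77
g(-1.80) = -45.24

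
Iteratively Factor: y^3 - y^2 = (y)*(y^2 - y) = y*(y - 1)*(y)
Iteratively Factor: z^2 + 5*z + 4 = (z + 1)*(z + 4)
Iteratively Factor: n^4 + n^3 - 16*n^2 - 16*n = (n + 1)*(n^3 - 16*n) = (n - 4)*(n + 1)*(n^2 + 4*n) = (n - 4)*(n + 1)*(n + 4)*(n)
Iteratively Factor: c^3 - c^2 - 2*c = (c)*(c^2 - c - 2) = c*(c - 2)*(c + 1)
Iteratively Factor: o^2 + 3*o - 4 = (o - 1)*(o + 4)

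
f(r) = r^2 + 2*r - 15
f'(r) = 2*r + 2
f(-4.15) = -6.08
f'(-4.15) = -6.30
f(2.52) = -3.61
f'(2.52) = 7.04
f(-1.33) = -15.89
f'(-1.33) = -0.66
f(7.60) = 57.96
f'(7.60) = 17.20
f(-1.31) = -15.90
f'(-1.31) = -0.62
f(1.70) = -8.71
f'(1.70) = 5.40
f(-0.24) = -15.42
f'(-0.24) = 1.52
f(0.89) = -12.43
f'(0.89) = 3.78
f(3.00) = 0.00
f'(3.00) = 8.00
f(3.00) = 0.00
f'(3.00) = 8.00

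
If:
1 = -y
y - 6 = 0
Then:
No Solution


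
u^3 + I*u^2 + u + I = (u - I)*(u + I)^2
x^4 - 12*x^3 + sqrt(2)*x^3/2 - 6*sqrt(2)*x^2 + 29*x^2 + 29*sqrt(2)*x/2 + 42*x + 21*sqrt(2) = (x - 7)*(x - 6)*(x + 1)*(x + sqrt(2)/2)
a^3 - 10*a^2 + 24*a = a*(a - 6)*(a - 4)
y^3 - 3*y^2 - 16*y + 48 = (y - 4)*(y - 3)*(y + 4)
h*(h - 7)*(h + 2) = h^3 - 5*h^2 - 14*h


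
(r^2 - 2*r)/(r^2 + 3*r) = (r - 2)/(r + 3)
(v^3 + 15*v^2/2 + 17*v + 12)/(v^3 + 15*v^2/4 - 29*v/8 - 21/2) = 4*(v + 2)/(4*v - 7)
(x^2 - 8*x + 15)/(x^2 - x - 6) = (x - 5)/(x + 2)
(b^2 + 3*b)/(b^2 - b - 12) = b/(b - 4)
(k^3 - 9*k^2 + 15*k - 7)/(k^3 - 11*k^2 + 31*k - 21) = (k - 1)/(k - 3)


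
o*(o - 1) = o^2 - o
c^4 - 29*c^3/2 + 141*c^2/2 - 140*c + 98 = (c - 7)*(c - 7/2)*(c - 2)^2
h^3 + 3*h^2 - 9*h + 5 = (h - 1)^2*(h + 5)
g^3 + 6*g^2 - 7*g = g*(g - 1)*(g + 7)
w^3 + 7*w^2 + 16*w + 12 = (w + 2)^2*(w + 3)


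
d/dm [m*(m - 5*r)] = 2*m - 5*r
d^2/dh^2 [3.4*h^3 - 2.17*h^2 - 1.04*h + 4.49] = 20.4*h - 4.34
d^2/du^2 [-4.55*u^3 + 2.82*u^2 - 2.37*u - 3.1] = 5.64 - 27.3*u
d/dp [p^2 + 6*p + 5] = 2*p + 6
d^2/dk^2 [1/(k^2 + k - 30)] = 2*(-k^2 - k + (2*k + 1)^2 + 30)/(k^2 + k - 30)^3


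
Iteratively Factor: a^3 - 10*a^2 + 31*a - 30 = (a - 5)*(a^2 - 5*a + 6) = (a - 5)*(a - 2)*(a - 3)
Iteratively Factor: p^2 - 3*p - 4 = (p - 4)*(p + 1)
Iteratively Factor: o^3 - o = (o - 1)*(o^2 + o) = o*(o - 1)*(o + 1)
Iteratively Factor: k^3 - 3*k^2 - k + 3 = (k - 3)*(k^2 - 1) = (k - 3)*(k - 1)*(k + 1)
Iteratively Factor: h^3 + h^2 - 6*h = (h + 3)*(h^2 - 2*h) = (h - 2)*(h + 3)*(h)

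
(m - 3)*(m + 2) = m^2 - m - 6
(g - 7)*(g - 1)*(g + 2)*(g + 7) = g^4 + g^3 - 51*g^2 - 49*g + 98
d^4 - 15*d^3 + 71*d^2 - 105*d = d*(d - 7)*(d - 5)*(d - 3)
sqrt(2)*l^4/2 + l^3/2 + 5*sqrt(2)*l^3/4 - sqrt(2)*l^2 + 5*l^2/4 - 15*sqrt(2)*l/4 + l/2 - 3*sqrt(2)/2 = (l + 1/2)*(l - sqrt(2))*(l + 3*sqrt(2)/2)*(sqrt(2)*l/2 + sqrt(2))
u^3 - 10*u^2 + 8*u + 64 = (u - 8)*(u - 4)*(u + 2)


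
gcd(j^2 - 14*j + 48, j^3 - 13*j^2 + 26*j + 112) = j - 8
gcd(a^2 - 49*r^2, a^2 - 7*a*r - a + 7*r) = -a + 7*r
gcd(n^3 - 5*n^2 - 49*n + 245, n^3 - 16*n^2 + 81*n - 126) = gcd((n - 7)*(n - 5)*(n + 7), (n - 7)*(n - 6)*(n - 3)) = n - 7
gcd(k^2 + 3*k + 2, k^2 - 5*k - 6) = k + 1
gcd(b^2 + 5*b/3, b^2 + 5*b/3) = b^2 + 5*b/3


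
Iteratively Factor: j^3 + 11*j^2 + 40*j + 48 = (j + 3)*(j^2 + 8*j + 16) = (j + 3)*(j + 4)*(j + 4)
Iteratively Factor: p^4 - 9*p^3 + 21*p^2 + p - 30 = (p - 3)*(p^3 - 6*p^2 + 3*p + 10) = (p - 5)*(p - 3)*(p^2 - p - 2) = (p - 5)*(p - 3)*(p + 1)*(p - 2)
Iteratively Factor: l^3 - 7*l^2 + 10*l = (l - 2)*(l^2 - 5*l) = l*(l - 2)*(l - 5)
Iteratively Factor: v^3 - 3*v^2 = (v)*(v^2 - 3*v) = v^2*(v - 3)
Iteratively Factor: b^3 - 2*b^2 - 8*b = (b - 4)*(b^2 + 2*b) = b*(b - 4)*(b + 2)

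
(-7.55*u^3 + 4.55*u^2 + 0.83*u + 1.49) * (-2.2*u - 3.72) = 16.61*u^4 + 18.076*u^3 - 18.752*u^2 - 6.3656*u - 5.5428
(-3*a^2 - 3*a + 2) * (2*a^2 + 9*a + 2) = -6*a^4 - 33*a^3 - 29*a^2 + 12*a + 4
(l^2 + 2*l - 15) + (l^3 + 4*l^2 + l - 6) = l^3 + 5*l^2 + 3*l - 21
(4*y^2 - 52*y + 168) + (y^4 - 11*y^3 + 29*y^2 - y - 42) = y^4 - 11*y^3 + 33*y^2 - 53*y + 126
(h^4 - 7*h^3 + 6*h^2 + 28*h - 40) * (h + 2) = h^5 - 5*h^4 - 8*h^3 + 40*h^2 + 16*h - 80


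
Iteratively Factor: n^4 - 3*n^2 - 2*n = (n - 2)*(n^3 + 2*n^2 + n) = n*(n - 2)*(n^2 + 2*n + 1) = n*(n - 2)*(n + 1)*(n + 1)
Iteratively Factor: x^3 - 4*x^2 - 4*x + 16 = (x - 4)*(x^2 - 4) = (x - 4)*(x + 2)*(x - 2)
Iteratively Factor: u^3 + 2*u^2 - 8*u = (u - 2)*(u^2 + 4*u) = u*(u - 2)*(u + 4)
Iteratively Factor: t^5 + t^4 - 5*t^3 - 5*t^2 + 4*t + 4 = (t + 2)*(t^4 - t^3 - 3*t^2 + t + 2) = (t + 1)*(t + 2)*(t^3 - 2*t^2 - t + 2) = (t - 2)*(t + 1)*(t + 2)*(t^2 - 1) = (t - 2)*(t - 1)*(t + 1)*(t + 2)*(t + 1)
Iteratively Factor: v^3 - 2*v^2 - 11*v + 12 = (v - 1)*(v^2 - v - 12) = (v - 4)*(v - 1)*(v + 3)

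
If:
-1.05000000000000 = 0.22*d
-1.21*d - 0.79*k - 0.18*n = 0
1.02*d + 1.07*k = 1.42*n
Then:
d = -4.77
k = 6.91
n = 1.78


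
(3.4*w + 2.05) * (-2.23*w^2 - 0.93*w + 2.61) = -7.582*w^3 - 7.7335*w^2 + 6.9675*w + 5.3505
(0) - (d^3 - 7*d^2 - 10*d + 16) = -d^3 + 7*d^2 + 10*d - 16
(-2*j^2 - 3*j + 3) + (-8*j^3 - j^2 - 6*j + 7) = -8*j^3 - 3*j^2 - 9*j + 10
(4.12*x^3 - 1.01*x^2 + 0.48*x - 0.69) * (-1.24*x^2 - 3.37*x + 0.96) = -5.1088*x^5 - 12.632*x^4 + 6.7637*x^3 - 1.7316*x^2 + 2.7861*x - 0.6624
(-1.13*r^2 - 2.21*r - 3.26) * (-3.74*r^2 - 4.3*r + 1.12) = 4.2262*r^4 + 13.1244*r^3 + 20.4298*r^2 + 11.5428*r - 3.6512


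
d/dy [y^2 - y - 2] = 2*y - 1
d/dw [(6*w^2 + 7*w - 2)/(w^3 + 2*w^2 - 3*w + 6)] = 2*(-3*w^4 - 7*w^3 - 13*w^2 + 40*w + 18)/(w^6 + 4*w^5 - 2*w^4 + 33*w^2 - 36*w + 36)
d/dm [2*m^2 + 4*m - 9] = 4*m + 4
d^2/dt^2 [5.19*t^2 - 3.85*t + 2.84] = 10.3800000000000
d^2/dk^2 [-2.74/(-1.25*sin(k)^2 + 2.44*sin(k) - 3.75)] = (-17.125*sin(k)^4 + 25.071*sin(k)^3 + 60.749636*sin(k)^2 - 75.213*sin(k) + 6.938228)/(1.25*sin(k)^2 - 2.44*sin(k) + 3.75)^3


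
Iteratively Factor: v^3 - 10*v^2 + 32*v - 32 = (v - 2)*(v^2 - 8*v + 16) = (v - 4)*(v - 2)*(v - 4)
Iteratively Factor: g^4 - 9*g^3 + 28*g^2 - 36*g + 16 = (g - 4)*(g^3 - 5*g^2 + 8*g - 4) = (g - 4)*(g - 1)*(g^2 - 4*g + 4) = (g - 4)*(g - 2)*(g - 1)*(g - 2)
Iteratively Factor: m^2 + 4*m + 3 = (m + 3)*(m + 1)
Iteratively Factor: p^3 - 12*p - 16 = (p + 2)*(p^2 - 2*p - 8) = (p - 4)*(p + 2)*(p + 2)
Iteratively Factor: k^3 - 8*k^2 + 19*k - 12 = (k - 1)*(k^2 - 7*k + 12) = (k - 4)*(k - 1)*(k - 3)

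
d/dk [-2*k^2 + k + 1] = 1 - 4*k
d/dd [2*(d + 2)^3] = 6*(d + 2)^2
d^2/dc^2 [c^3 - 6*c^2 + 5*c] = 6*c - 12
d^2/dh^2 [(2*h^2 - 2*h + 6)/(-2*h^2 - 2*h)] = 2*(2*h^3 - 9*h^2 - 9*h - 3)/(h^3*(h^3 + 3*h^2 + 3*h + 1))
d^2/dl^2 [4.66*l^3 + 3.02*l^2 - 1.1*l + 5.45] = 27.96*l + 6.04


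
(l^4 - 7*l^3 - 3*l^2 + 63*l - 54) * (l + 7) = l^5 - 52*l^3 + 42*l^2 + 387*l - 378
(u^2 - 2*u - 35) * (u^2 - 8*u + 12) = u^4 - 10*u^3 - 7*u^2 + 256*u - 420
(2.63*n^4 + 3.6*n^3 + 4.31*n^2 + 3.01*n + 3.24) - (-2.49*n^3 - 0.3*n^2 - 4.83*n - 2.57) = 2.63*n^4 + 6.09*n^3 + 4.61*n^2 + 7.84*n + 5.81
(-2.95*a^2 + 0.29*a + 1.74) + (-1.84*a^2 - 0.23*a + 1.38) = -4.79*a^2 + 0.06*a + 3.12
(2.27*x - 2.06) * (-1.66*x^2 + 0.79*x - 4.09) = -3.7682*x^3 + 5.2129*x^2 - 10.9117*x + 8.4254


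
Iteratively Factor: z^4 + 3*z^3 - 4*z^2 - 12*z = (z + 3)*(z^3 - 4*z) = (z + 2)*(z + 3)*(z^2 - 2*z) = z*(z + 2)*(z + 3)*(z - 2)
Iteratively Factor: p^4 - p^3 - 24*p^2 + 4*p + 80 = (p + 4)*(p^3 - 5*p^2 - 4*p + 20) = (p + 2)*(p + 4)*(p^2 - 7*p + 10) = (p - 2)*(p + 2)*(p + 4)*(p - 5)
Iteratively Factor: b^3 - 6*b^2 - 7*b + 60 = (b + 3)*(b^2 - 9*b + 20) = (b - 5)*(b + 3)*(b - 4)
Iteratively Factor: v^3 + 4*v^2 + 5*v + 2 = (v + 1)*(v^2 + 3*v + 2) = (v + 1)^2*(v + 2)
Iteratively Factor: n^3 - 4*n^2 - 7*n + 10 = (n + 2)*(n^2 - 6*n + 5) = (n - 5)*(n + 2)*(n - 1)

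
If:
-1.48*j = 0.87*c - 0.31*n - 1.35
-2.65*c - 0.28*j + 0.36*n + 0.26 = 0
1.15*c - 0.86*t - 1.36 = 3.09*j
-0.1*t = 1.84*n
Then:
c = 0.03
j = 0.95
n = 0.27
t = -4.94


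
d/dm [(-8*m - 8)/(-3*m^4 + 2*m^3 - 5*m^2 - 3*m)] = 8*(-9*m^4 - 8*m^3 + m^2 - 10*m - 3)/(m^2*(9*m^6 - 12*m^5 + 34*m^4 - 2*m^3 + 13*m^2 + 30*m + 9))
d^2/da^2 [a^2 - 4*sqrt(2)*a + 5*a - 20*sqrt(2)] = 2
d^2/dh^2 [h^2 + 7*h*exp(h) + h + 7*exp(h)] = 7*h*exp(h) + 21*exp(h) + 2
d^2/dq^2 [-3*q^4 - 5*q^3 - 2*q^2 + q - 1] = -36*q^2 - 30*q - 4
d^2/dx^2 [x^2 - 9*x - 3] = 2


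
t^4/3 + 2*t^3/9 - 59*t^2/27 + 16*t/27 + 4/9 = (t/3 + 1)*(t - 2)*(t - 2/3)*(t + 1/3)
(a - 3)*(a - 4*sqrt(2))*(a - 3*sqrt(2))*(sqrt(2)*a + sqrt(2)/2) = sqrt(2)*a^4 - 14*a^3 - 5*sqrt(2)*a^3/2 + 45*sqrt(2)*a^2/2 + 35*a^2 - 60*sqrt(2)*a + 21*a - 36*sqrt(2)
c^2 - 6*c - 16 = (c - 8)*(c + 2)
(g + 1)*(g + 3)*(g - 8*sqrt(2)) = g^3 - 8*sqrt(2)*g^2 + 4*g^2 - 32*sqrt(2)*g + 3*g - 24*sqrt(2)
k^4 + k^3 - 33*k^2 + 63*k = k*(k - 3)^2*(k + 7)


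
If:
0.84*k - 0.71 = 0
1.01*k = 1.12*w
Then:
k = 0.85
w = 0.76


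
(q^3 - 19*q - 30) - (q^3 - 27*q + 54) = 8*q - 84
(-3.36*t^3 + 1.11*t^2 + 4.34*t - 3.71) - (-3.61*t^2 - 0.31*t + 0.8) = -3.36*t^3 + 4.72*t^2 + 4.65*t - 4.51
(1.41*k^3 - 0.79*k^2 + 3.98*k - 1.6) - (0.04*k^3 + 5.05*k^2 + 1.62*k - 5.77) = 1.37*k^3 - 5.84*k^2 + 2.36*k + 4.17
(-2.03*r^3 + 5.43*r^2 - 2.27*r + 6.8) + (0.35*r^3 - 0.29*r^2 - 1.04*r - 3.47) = -1.68*r^3 + 5.14*r^2 - 3.31*r + 3.33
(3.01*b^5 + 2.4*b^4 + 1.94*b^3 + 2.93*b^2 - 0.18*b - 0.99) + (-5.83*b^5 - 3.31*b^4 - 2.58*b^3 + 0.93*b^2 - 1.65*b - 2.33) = -2.82*b^5 - 0.91*b^4 - 0.64*b^3 + 3.86*b^2 - 1.83*b - 3.32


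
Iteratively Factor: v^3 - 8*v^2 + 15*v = (v)*(v^2 - 8*v + 15) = v*(v - 3)*(v - 5)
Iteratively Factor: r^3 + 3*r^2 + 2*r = (r + 1)*(r^2 + 2*r) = (r + 1)*(r + 2)*(r)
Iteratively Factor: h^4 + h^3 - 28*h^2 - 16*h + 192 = (h - 4)*(h^3 + 5*h^2 - 8*h - 48) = (h - 4)*(h + 4)*(h^2 + h - 12) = (h - 4)*(h - 3)*(h + 4)*(h + 4)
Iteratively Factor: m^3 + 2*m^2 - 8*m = (m + 4)*(m^2 - 2*m) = (m - 2)*(m + 4)*(m)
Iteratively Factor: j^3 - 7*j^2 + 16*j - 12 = (j - 2)*(j^2 - 5*j + 6) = (j - 3)*(j - 2)*(j - 2)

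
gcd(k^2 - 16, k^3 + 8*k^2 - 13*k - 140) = k - 4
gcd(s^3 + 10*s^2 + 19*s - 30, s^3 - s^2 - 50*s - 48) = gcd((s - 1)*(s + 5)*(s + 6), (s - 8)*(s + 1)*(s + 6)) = s + 6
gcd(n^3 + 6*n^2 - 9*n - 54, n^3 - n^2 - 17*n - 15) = n + 3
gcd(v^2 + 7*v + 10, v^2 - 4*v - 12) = v + 2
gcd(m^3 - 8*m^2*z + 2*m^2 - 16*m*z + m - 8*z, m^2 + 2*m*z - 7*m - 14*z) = 1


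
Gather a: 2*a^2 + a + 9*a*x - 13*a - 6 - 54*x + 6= 2*a^2 + a*(9*x - 12) - 54*x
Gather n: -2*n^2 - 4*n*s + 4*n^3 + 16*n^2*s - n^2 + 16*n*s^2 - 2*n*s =4*n^3 + n^2*(16*s - 3) + n*(16*s^2 - 6*s)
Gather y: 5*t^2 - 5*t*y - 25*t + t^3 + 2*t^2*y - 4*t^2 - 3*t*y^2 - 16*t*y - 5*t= t^3 + t^2 - 3*t*y^2 - 30*t + y*(2*t^2 - 21*t)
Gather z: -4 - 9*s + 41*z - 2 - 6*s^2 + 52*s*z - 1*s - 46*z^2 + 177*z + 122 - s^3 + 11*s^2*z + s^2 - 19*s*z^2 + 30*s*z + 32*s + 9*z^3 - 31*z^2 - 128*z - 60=-s^3 - 5*s^2 + 22*s + 9*z^3 + z^2*(-19*s - 77) + z*(11*s^2 + 82*s + 90) + 56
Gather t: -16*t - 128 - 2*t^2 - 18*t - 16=-2*t^2 - 34*t - 144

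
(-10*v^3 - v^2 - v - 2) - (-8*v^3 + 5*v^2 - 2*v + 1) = -2*v^3 - 6*v^2 + v - 3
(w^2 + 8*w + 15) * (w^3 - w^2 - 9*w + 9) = w^5 + 7*w^4 - 2*w^3 - 78*w^2 - 63*w + 135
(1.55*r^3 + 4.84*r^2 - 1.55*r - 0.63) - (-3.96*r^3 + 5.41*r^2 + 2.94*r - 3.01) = 5.51*r^3 - 0.57*r^2 - 4.49*r + 2.38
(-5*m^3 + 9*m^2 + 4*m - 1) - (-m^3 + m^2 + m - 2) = -4*m^3 + 8*m^2 + 3*m + 1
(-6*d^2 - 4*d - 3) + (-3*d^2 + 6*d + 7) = -9*d^2 + 2*d + 4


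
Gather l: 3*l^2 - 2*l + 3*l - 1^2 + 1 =3*l^2 + l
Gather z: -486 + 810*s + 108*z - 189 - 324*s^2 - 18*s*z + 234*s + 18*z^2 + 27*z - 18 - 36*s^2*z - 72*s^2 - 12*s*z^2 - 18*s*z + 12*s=-396*s^2 + 1056*s + z^2*(18 - 12*s) + z*(-36*s^2 - 36*s + 135) - 693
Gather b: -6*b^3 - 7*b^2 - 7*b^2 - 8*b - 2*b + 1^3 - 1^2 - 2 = -6*b^3 - 14*b^2 - 10*b - 2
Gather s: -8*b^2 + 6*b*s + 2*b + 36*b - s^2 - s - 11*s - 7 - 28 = -8*b^2 + 38*b - s^2 + s*(6*b - 12) - 35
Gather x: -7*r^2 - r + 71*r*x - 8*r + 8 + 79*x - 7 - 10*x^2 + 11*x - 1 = -7*r^2 - 9*r - 10*x^2 + x*(71*r + 90)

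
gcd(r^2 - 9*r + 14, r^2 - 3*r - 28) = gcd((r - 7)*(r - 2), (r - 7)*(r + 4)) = r - 7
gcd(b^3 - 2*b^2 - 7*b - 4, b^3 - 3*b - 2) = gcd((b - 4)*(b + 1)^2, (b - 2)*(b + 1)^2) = b^2 + 2*b + 1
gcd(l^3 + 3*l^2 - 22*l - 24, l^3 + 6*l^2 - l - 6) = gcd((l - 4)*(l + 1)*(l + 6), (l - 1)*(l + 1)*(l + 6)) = l^2 + 7*l + 6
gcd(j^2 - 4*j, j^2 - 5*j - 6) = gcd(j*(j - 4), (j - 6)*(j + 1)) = 1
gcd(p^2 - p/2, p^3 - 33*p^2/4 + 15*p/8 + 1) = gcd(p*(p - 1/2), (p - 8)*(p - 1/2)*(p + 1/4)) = p - 1/2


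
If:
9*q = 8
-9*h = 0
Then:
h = 0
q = 8/9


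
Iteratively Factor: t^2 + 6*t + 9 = (t + 3)*(t + 3)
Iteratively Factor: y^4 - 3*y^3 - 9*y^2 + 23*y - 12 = (y - 1)*(y^3 - 2*y^2 - 11*y + 12) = (y - 4)*(y - 1)*(y^2 + 2*y - 3) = (y - 4)*(y - 1)*(y + 3)*(y - 1)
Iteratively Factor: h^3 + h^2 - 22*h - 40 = (h + 2)*(h^2 - h - 20) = (h - 5)*(h + 2)*(h + 4)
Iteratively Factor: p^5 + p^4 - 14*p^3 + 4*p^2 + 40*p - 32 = (p - 2)*(p^4 + 3*p^3 - 8*p^2 - 12*p + 16) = (p - 2)^2*(p^3 + 5*p^2 + 2*p - 8) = (p - 2)^2*(p - 1)*(p^2 + 6*p + 8) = (p - 2)^2*(p - 1)*(p + 2)*(p + 4)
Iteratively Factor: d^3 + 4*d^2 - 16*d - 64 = (d - 4)*(d^2 + 8*d + 16) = (d - 4)*(d + 4)*(d + 4)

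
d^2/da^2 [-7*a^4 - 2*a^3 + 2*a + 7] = 12*a*(-7*a - 1)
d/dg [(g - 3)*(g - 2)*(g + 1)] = 3*g^2 - 8*g + 1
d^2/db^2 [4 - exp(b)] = -exp(b)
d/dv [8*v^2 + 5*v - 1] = 16*v + 5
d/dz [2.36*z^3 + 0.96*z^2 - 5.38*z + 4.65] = 7.08*z^2 + 1.92*z - 5.38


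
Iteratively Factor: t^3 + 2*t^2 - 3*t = (t - 1)*(t^2 + 3*t) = (t - 1)*(t + 3)*(t)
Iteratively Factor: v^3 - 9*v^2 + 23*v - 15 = (v - 3)*(v^2 - 6*v + 5) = (v - 5)*(v - 3)*(v - 1)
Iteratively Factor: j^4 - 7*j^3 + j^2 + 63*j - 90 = (j - 2)*(j^3 - 5*j^2 - 9*j + 45) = (j - 2)*(j + 3)*(j^2 - 8*j + 15) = (j - 5)*(j - 2)*(j + 3)*(j - 3)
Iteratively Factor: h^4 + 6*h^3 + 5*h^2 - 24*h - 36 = (h - 2)*(h^3 + 8*h^2 + 21*h + 18) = (h - 2)*(h + 3)*(h^2 + 5*h + 6) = (h - 2)*(h + 3)^2*(h + 2)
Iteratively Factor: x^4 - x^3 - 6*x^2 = (x + 2)*(x^3 - 3*x^2) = x*(x + 2)*(x^2 - 3*x) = x^2*(x + 2)*(x - 3)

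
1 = 1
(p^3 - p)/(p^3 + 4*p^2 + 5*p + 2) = p*(p - 1)/(p^2 + 3*p + 2)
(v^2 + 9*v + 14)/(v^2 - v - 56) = (v + 2)/(v - 8)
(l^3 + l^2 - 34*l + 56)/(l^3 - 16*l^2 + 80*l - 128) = (l^2 + 5*l - 14)/(l^2 - 12*l + 32)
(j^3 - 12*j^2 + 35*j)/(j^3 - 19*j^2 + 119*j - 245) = j/(j - 7)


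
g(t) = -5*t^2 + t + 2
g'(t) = 1 - 10*t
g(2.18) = -19.58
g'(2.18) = -20.80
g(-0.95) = -3.46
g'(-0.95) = 10.50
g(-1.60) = -12.40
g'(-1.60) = 17.00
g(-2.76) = -38.85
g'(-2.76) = 28.60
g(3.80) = -66.40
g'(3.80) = -37.00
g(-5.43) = -150.85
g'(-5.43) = 55.30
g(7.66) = -283.72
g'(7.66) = -75.60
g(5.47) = -142.13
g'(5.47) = -53.70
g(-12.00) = -730.00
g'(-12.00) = 121.00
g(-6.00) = -184.00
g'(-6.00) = 61.00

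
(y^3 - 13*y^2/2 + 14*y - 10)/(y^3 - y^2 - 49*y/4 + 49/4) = 2*(2*y^3 - 13*y^2 + 28*y - 20)/(4*y^3 - 4*y^2 - 49*y + 49)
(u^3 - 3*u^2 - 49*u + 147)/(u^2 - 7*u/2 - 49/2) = 2*(u^2 + 4*u - 21)/(2*u + 7)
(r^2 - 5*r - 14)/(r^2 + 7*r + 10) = (r - 7)/(r + 5)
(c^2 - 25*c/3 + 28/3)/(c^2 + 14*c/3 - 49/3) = (3*c^2 - 25*c + 28)/(3*c^2 + 14*c - 49)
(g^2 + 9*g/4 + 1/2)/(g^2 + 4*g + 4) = (g + 1/4)/(g + 2)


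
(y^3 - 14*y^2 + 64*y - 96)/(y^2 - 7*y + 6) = (y^2 - 8*y + 16)/(y - 1)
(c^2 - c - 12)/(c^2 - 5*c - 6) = (-c^2 + c + 12)/(-c^2 + 5*c + 6)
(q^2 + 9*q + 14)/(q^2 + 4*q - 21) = (q + 2)/(q - 3)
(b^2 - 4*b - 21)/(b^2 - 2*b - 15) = (b - 7)/(b - 5)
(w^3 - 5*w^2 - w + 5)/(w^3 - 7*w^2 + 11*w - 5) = (w + 1)/(w - 1)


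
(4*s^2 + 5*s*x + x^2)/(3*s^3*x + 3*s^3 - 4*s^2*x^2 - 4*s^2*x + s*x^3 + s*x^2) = (4*s^2 + 5*s*x + x^2)/(s*(3*s^2*x + 3*s^2 - 4*s*x^2 - 4*s*x + x^3 + x^2))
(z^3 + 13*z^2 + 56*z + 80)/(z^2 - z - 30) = (z^2 + 8*z + 16)/(z - 6)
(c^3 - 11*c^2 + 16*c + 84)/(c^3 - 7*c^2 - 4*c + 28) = (c - 6)/(c - 2)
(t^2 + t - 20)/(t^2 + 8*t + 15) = (t - 4)/(t + 3)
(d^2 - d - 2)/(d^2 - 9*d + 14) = (d + 1)/(d - 7)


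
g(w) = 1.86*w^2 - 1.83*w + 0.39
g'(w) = 3.72*w - 1.83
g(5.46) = 45.85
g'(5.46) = 18.48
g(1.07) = 0.56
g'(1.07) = 2.15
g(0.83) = 0.15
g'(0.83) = 1.26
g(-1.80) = 9.71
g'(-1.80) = -8.53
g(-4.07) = 38.65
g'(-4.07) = -16.97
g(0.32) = -0.01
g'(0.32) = -0.64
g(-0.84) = 3.24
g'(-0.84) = -4.95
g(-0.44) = 1.56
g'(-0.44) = -3.47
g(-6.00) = 78.33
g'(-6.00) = -24.15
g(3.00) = 11.64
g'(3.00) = 9.33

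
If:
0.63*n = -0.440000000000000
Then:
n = -0.70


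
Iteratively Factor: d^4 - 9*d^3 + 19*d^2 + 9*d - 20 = (d - 5)*(d^3 - 4*d^2 - d + 4) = (d - 5)*(d + 1)*(d^2 - 5*d + 4) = (d - 5)*(d - 4)*(d + 1)*(d - 1)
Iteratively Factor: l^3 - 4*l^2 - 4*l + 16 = (l - 4)*(l^2 - 4) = (l - 4)*(l - 2)*(l + 2)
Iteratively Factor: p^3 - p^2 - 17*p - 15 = (p + 3)*(p^2 - 4*p - 5) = (p - 5)*(p + 3)*(p + 1)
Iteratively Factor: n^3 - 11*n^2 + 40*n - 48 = (n - 3)*(n^2 - 8*n + 16) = (n - 4)*(n - 3)*(n - 4)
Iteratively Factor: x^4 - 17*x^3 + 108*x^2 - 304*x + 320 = (x - 4)*(x^3 - 13*x^2 + 56*x - 80) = (x - 5)*(x - 4)*(x^2 - 8*x + 16) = (x - 5)*(x - 4)^2*(x - 4)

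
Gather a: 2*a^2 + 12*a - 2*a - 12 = 2*a^2 + 10*a - 12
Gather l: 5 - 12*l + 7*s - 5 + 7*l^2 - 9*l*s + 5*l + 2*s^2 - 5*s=7*l^2 + l*(-9*s - 7) + 2*s^2 + 2*s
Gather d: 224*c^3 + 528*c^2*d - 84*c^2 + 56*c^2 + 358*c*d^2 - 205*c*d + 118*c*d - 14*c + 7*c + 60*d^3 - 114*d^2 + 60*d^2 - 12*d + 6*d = 224*c^3 - 28*c^2 - 7*c + 60*d^3 + d^2*(358*c - 54) + d*(528*c^2 - 87*c - 6)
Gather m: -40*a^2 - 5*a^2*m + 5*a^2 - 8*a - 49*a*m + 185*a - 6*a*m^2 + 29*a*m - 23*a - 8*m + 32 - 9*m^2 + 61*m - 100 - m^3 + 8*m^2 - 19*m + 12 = -35*a^2 + 154*a - m^3 + m^2*(-6*a - 1) + m*(-5*a^2 - 20*a + 34) - 56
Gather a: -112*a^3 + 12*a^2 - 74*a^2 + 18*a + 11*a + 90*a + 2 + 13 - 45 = -112*a^3 - 62*a^2 + 119*a - 30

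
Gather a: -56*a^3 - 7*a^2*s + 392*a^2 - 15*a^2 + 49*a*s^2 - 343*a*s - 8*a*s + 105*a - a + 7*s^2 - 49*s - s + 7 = -56*a^3 + a^2*(377 - 7*s) + a*(49*s^2 - 351*s + 104) + 7*s^2 - 50*s + 7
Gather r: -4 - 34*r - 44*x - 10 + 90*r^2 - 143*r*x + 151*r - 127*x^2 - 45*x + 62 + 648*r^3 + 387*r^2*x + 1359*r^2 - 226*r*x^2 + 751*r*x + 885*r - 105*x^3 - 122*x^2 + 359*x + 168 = 648*r^3 + r^2*(387*x + 1449) + r*(-226*x^2 + 608*x + 1002) - 105*x^3 - 249*x^2 + 270*x + 216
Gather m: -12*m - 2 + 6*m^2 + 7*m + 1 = 6*m^2 - 5*m - 1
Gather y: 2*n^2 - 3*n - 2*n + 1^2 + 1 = 2*n^2 - 5*n + 2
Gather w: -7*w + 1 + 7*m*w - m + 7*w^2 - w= -m + 7*w^2 + w*(7*m - 8) + 1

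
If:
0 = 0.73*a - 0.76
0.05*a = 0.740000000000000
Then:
No Solution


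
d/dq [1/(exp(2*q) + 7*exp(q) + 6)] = (-2*exp(q) - 7)*exp(q)/(exp(2*q) + 7*exp(q) + 6)^2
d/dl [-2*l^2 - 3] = -4*l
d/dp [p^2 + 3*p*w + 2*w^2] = 2*p + 3*w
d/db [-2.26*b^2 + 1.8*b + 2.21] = 1.8 - 4.52*b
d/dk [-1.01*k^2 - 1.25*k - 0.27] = -2.02*k - 1.25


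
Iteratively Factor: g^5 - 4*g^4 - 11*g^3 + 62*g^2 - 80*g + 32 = (g - 2)*(g^4 - 2*g^3 - 15*g^2 + 32*g - 16) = (g - 4)*(g - 2)*(g^3 + 2*g^2 - 7*g + 4) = (g - 4)*(g - 2)*(g + 4)*(g^2 - 2*g + 1) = (g - 4)*(g - 2)*(g - 1)*(g + 4)*(g - 1)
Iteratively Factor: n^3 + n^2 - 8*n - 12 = (n + 2)*(n^2 - n - 6) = (n + 2)^2*(n - 3)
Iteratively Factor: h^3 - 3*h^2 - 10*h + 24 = (h + 3)*(h^2 - 6*h + 8) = (h - 4)*(h + 3)*(h - 2)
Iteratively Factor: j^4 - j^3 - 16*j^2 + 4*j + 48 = (j - 2)*(j^3 + j^2 - 14*j - 24) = (j - 2)*(j + 2)*(j^2 - j - 12) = (j - 2)*(j + 2)*(j + 3)*(j - 4)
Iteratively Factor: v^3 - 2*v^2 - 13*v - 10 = (v - 5)*(v^2 + 3*v + 2) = (v - 5)*(v + 2)*(v + 1)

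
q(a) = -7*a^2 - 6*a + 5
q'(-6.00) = 78.00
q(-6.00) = -211.00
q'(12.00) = -174.00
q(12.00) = -1075.00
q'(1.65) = -29.10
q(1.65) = -23.96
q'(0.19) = -8.66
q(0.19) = 3.61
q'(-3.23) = 39.22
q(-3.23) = -48.65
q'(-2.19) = 24.66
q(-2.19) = -15.43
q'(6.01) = -90.14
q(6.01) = -283.90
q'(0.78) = -16.92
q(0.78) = -3.94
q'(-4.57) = 57.98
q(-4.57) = -113.77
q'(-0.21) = -3.06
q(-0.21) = 5.95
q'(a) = -14*a - 6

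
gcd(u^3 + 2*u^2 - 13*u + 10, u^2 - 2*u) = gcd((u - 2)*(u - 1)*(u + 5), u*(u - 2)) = u - 2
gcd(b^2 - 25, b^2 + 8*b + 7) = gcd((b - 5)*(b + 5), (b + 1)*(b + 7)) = 1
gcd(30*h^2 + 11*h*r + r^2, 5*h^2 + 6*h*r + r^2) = 5*h + r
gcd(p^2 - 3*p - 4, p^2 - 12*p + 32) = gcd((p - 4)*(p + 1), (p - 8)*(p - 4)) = p - 4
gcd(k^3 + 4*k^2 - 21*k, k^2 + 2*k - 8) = 1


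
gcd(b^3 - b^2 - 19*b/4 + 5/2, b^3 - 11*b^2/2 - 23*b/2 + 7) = b^2 + 3*b/2 - 1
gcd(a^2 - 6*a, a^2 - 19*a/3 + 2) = a - 6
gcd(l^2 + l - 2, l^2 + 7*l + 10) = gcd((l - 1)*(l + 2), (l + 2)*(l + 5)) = l + 2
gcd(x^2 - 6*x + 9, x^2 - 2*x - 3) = x - 3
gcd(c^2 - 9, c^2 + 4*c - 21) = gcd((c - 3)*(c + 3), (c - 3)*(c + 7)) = c - 3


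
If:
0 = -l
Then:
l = 0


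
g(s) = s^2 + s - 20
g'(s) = 2*s + 1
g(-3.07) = -13.65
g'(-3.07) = -5.14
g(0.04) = -19.96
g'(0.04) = 1.08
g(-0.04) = -20.04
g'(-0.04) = 0.92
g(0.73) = -18.74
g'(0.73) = 2.46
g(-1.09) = -19.90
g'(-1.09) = -1.18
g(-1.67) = -18.88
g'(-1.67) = -2.34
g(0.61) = -19.02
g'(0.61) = 2.22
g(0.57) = -19.11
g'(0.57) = 2.14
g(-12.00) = 112.00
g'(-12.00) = -23.00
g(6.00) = 22.00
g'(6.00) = 13.00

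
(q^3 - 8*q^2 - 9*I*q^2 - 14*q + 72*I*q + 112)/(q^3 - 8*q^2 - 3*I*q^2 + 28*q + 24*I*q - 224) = (q - 2*I)/(q + 4*I)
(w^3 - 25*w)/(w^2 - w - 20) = w*(w + 5)/(w + 4)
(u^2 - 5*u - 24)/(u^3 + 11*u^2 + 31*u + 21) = (u - 8)/(u^2 + 8*u + 7)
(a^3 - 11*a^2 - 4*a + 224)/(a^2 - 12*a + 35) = (a^2 - 4*a - 32)/(a - 5)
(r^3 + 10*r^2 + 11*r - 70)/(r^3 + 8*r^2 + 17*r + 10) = (r^2 + 5*r - 14)/(r^2 + 3*r + 2)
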